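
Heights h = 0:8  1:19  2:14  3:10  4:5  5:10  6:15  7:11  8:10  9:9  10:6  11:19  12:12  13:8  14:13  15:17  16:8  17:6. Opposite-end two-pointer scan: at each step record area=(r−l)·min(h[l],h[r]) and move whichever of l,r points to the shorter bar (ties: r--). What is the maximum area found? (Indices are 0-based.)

l=0 r=17: min(8,6)*17=102 best=102 *, r--
l=0 r=16: min(8,8)*16=128 best=128 *, r--
l=0 r=15: min(8,17)*15=120 best=128, l++
l=1 r=15: min(19,17)*14=238 best=238 *, r--
l=1 r=14: min(19,13)*13=169 best=238, r--
l=1 r=13: min(19,8)*12=96 best=238, r--
l=1 r=12: min(19,12)*11=132 best=238, r--
l=1 r=11: min(19,19)*10=190 best=238, r--
l=1 r=10: min(19,6)*9=54 best=238, r--
l=1 r=9: min(19,9)*8=72 best=238, r--
l=1 r=8: min(19,10)*7=70 best=238, r--
l=1 r=7: min(19,11)*6=66 best=238, r--
l=1 r=6: min(19,15)*5=75 best=238, r--
l=1 r=5: min(19,10)*4=40 best=238, r--
l=1 r=4: min(19,5)*3=15 best=238, r--
l=1 r=3: min(19,10)*2=20 best=238, r--
l=1 r=2: min(19,14)*1=14 best=238, r--

max area = 238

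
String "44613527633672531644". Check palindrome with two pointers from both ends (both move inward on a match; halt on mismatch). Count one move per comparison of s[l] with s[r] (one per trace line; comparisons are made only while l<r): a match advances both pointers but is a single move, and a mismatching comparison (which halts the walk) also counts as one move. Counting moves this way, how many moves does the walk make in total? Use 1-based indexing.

10 moves

l=1 r=20: '4'=='4', l++,r--
l=2 r=19: '4'=='4', l++,r--
l=3 r=18: '6'=='6', l++,r--
l=4 r=17: '1'=='1', l++,r--
l=5 r=16: '3'=='3', l++,r--
l=6 r=15: '5'=='5', l++,r--
l=7 r=14: '2'=='2', l++,r--
l=8 r=13: '7'=='7', l++,r--
l=9 r=12: '6'=='6', l++,r--
l=10 r=11: '3'=='3', l++,r--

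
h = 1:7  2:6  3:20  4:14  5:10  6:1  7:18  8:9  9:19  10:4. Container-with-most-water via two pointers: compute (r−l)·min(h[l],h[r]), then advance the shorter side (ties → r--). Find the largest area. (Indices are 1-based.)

[1,10] min(7,4)*9=36 best=36 * → r--
[1,9] min(7,19)*8=56 best=56 * → l++
[2,9] min(6,19)*7=42 best=56 → l++
[3,9] min(20,19)*6=114 best=114 * → r--
[3,8] min(20,9)*5=45 best=114 → r--
[3,7] min(20,18)*4=72 best=114 → r--
[3,6] min(20,1)*3=3 best=114 → r--
[3,5] min(20,10)*2=20 best=114 → r--
[3,4] min(20,14)*1=14 best=114 → r--

max area = 114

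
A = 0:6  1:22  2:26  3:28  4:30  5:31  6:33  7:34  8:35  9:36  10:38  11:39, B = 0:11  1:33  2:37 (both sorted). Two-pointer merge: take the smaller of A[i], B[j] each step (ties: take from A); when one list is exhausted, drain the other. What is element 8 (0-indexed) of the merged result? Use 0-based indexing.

i=0 j=0: A[i]=6<=B[j]=11 take 6, i++
i=1 j=0: A[i]=22>B[j]=11 take 11, j++
i=1 j=1: A[i]=22<=B[j]=33 take 22, i++
i=2 j=1: A[i]=26<=B[j]=33 take 26, i++
i=3 j=1: A[i]=28<=B[j]=33 take 28, i++
i=4 j=1: A[i]=30<=B[j]=33 take 30, i++
i=5 j=1: A[i]=31<=B[j]=33 take 31, i++
i=6 j=1: A[i]=33<=B[j]=33 take 33, i++
i=7 j=1: A[i]=34>B[j]=33 take 33, j++
i=7 j=2: A[i]=34<=B[j]=37 take 34, i++
i=8 j=2: A[i]=35<=B[j]=37 take 35, i++
i=9 j=2: A[i]=36<=B[j]=37 take 36, i++
i=10 j=2: A[i]=38>B[j]=37 take 37, j++
i=10 j=3: B done, take A[i]=38, i++
i=11 j=3: B done, take A[i]=39, i++

merged[8] = 33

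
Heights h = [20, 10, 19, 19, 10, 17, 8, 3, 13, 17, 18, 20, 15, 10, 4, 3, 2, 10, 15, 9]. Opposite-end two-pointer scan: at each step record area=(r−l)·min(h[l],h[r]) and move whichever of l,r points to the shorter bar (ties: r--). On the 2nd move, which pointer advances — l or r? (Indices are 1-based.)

r

[1,20] min(20,9)*19=171 best=171 * → r--
[1,19] min(20,15)*18=270 best=270 * → r--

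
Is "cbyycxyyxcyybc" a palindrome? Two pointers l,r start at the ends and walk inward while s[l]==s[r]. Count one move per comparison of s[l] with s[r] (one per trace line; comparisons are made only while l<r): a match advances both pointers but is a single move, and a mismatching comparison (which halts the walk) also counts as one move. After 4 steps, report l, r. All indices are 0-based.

l=4, r=9

[0,13] 'c'=='c' → l++,r--
[1,12] 'b'=='b' → l++,r--
[2,11] 'y'=='y' → l++,r--
[3,10] 'y'=='y' → l++,r--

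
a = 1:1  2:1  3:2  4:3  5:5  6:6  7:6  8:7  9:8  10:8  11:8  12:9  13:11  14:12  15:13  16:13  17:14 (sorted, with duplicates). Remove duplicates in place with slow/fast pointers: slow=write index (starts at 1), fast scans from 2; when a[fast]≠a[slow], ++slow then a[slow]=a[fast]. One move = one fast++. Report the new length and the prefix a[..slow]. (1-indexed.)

(s=1,f=2) a[fast]=1=a[slow] dup → fast++
(s=1,f=3) a[fast]=2≠a[slow]=1 write a[2]=2 → slow++,fast++
(s=2,f=4) a[fast]=3≠a[slow]=2 write a[3]=3 → slow++,fast++
(s=3,f=5) a[fast]=5≠a[slow]=3 write a[4]=5 → slow++,fast++
(s=4,f=6) a[fast]=6≠a[slow]=5 write a[5]=6 → slow++,fast++
(s=5,f=7) a[fast]=6=a[slow] dup → fast++
(s=5,f=8) a[fast]=7≠a[slow]=6 write a[6]=7 → slow++,fast++
(s=6,f=9) a[fast]=8≠a[slow]=7 write a[7]=8 → slow++,fast++
(s=7,f=10) a[fast]=8=a[slow] dup → fast++
(s=7,f=11) a[fast]=8=a[slow] dup → fast++
(s=7,f=12) a[fast]=9≠a[slow]=8 write a[8]=9 → slow++,fast++
(s=8,f=13) a[fast]=11≠a[slow]=9 write a[9]=11 → slow++,fast++
(s=9,f=14) a[fast]=12≠a[slow]=11 write a[10]=12 → slow++,fast++
(s=10,f=15) a[fast]=13≠a[slow]=12 write a[11]=13 → slow++,fast++
(s=11,f=16) a[fast]=13=a[slow] dup → fast++
(s=11,f=17) a[fast]=14≠a[slow]=13 write a[12]=14 → slow++,fast++

length 12; prefix = [1, 2, 3, 5, 6, 7, 8, 9, 11, 12, 13, 14]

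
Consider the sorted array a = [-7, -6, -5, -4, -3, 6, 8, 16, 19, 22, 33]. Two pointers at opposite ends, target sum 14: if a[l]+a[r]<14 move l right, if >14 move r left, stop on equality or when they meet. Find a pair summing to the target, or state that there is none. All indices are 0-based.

l=0 r=10: -7+33=26 >14, r--
l=0 r=9: -7+22=15 >14, r--
l=0 r=8: -7+19=12 <14, l++
l=1 r=8: -6+19=13 <14, l++
l=2 r=8: -5+19=14, found

(-5, 19)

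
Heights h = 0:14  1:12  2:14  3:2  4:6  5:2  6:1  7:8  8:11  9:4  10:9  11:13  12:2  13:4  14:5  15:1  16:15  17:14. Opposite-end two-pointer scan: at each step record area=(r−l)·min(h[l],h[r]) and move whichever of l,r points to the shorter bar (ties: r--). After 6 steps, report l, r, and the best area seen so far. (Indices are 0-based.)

[0,17] min(14,14)*17=238 best=238 * → r--
[0,16] min(14,15)*16=224 best=238 → l++
[1,16] min(12,15)*15=180 best=238 → l++
[2,16] min(14,15)*14=196 best=238 → l++
[3,16] min(2,15)*13=26 best=238 → l++
[4,16] min(6,15)*12=72 best=238 → l++

l=5, r=16, best area=238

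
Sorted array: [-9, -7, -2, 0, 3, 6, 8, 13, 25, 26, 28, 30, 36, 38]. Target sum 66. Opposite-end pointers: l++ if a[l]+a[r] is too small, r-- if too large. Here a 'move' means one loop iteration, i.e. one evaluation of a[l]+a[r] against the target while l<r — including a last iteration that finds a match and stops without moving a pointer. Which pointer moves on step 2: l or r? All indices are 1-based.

l

[1,14] -9+38=29 <66 → l++
[2,14] -7+38=31 <66 → l++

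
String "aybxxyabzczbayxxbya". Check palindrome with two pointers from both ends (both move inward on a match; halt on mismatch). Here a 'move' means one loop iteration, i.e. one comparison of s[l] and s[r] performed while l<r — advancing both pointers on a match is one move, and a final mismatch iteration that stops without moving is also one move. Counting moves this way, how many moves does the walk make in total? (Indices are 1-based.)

[1,19] 'a'=='a' → l++,r--
[2,18] 'y'=='y' → l++,r--
[3,17] 'b'=='b' → l++,r--
[4,16] 'x'=='x' → l++,r--
[5,15] 'x'=='x' → l++,r--
[6,14] 'y'=='y' → l++,r--
[7,13] 'a'=='a' → l++,r--
[8,12] 'b'=='b' → l++,r--
[9,11] 'z'=='z' → l++,r--

9 moves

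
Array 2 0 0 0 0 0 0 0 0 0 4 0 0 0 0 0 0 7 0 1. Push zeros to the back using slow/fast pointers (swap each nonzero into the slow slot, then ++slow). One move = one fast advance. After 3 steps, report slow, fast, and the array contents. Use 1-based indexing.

slow=2, fast=4, a=[2, 0, 0, 0, 0, 0, 0, 0, 0, 0, 4, 0, 0, 0, 0, 0, 0, 7, 0, 1]

slow=1 fast=1: a[fast]=2≠0 swap→a[1]=2, slow++,fast++
slow=2 fast=2: a[fast]=0, fast++
slow=2 fast=3: a[fast]=0, fast++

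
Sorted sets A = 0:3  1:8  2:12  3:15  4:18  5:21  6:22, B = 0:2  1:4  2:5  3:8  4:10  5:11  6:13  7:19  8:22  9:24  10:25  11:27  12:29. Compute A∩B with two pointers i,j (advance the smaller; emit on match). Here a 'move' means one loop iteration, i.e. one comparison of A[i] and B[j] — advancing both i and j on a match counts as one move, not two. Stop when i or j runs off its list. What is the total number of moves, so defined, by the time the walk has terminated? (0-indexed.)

i=0 j=0: 3>2, j++
i=0 j=1: 3<4, i++
i=1 j=1: 8>4, j++
i=1 j=2: 8>5, j++
i=1 j=3: 8==8 emit, i++,j++
i=2 j=4: 12>10, j++
i=2 j=5: 12>11, j++
i=2 j=6: 12<13, i++
i=3 j=6: 15>13, j++
i=3 j=7: 15<19, i++
i=4 j=7: 18<19, i++
i=5 j=7: 21>19, j++
i=5 j=8: 21<22, i++
i=6 j=8: 22==22 emit, i++,j++

14 moves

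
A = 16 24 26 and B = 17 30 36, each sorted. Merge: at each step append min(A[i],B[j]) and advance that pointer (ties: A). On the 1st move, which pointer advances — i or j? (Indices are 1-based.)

i

[i=1,j=1] A[i]=16<=B[j]=17 take 16 → i++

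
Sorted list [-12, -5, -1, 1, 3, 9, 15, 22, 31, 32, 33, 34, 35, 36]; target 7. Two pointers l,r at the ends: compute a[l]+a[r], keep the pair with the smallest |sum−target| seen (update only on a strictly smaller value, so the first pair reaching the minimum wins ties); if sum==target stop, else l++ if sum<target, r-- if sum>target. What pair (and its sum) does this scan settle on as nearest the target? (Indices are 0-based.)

pair (-1, 9) with sum 8 (|Δ|=1)

l=0 r=13: -12+36=24 d=17 *, r--
l=0 r=12: -12+35=23 d=16 *, r--
l=0 r=11: -12+34=22 d=15 *, r--
l=0 r=10: -12+33=21 d=14 *, r--
l=0 r=9: -12+32=20 d=13 *, r--
l=0 r=8: -12+31=19 d=12 *, r--
l=0 r=7: -12+22=10 d=3 *, r--
l=0 r=6: -12+15=3 d=4, l++
l=1 r=6: -5+15=10 d=3, r--
l=1 r=5: -5+9=4 d=3, l++
l=2 r=5: -1+9=8 d=1 *, r--
l=2 r=4: -1+3=2 d=5, l++
l=3 r=4: 1+3=4 d=3, l++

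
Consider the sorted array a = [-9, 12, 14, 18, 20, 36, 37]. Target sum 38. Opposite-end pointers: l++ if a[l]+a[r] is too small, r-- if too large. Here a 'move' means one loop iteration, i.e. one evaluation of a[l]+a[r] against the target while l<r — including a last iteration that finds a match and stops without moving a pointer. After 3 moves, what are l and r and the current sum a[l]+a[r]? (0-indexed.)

l=1, r=4, sum=32

[0,6] -9+37=28 <38 → l++
[1,6] 12+37=49 >38 → r--
[1,5] 12+36=48 >38 → r--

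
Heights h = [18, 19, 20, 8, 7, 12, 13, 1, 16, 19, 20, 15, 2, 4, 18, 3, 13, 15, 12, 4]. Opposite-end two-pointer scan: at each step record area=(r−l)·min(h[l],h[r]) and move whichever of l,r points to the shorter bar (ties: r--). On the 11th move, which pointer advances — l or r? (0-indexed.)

[0,19] min(18,4)*19=76 best=76 * → r--
[0,18] min(18,12)*18=216 best=216 * → r--
[0,17] min(18,15)*17=255 best=255 * → r--
[0,16] min(18,13)*16=208 best=255 → r--
[0,15] min(18,3)*15=45 best=255 → r--
[0,14] min(18,18)*14=252 best=255 → r--
[0,13] min(18,4)*13=52 best=255 → r--
[0,12] min(18,2)*12=24 best=255 → r--
[0,11] min(18,15)*11=165 best=255 → r--
[0,10] min(18,20)*10=180 best=255 → l++
[1,10] min(19,20)*9=171 best=255 → l++

l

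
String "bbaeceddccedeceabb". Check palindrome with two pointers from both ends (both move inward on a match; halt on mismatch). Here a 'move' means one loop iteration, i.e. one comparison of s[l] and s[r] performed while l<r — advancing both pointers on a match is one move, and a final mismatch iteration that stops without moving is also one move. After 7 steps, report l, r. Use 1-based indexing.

l=8, r=11

[1,18] 'b'=='b' → l++,r--
[2,17] 'b'=='b' → l++,r--
[3,16] 'a'=='a' → l++,r--
[4,15] 'e'=='e' → l++,r--
[5,14] 'c'=='c' → l++,r--
[6,13] 'e'=='e' → l++,r--
[7,12] 'd'=='d' → l++,r--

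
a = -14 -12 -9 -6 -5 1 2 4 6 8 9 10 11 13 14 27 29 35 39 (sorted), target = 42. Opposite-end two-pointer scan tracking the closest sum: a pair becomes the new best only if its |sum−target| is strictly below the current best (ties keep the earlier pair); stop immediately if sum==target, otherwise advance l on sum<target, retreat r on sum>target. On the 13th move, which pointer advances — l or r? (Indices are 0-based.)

l

l=0 r=18: -14+39=25 d=17 *, l++
l=1 r=18: -12+39=27 d=15 *, l++
l=2 r=18: -9+39=30 d=12 *, l++
l=3 r=18: -6+39=33 d=9 *, l++
l=4 r=18: -5+39=34 d=8 *, l++
l=5 r=18: 1+39=40 d=2 *, l++
l=6 r=18: 2+39=41 d=1 *, l++
l=7 r=18: 4+39=43 d=1, r--
l=7 r=17: 4+35=39 d=3, l++
l=8 r=17: 6+35=41 d=1, l++
l=9 r=17: 8+35=43 d=1, r--
l=9 r=16: 8+29=37 d=5, l++
l=10 r=16: 9+29=38 d=4, l++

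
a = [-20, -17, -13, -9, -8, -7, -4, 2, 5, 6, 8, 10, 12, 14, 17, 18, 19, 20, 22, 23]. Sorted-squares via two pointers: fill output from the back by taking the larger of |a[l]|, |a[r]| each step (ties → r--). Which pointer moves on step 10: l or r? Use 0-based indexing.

l

[0,19] |-20|<=|23| out[19]=529 → r--
[0,18] |-20|<=|22| out[18]=484 → r--
[0,17] |-20|<=|20| out[17]=400 → r--
[0,16] |-20|>|19| out[16]=400 → l++
[1,16] |-17|<=|19| out[15]=361 → r--
[1,15] |-17|<=|18| out[14]=324 → r--
[1,14] |-17|<=|17| out[13]=289 → r--
[1,13] |-17|>|14| out[12]=289 → l++
[2,13] |-13|<=|14| out[11]=196 → r--
[2,12] |-13|>|12| out[10]=169 → l++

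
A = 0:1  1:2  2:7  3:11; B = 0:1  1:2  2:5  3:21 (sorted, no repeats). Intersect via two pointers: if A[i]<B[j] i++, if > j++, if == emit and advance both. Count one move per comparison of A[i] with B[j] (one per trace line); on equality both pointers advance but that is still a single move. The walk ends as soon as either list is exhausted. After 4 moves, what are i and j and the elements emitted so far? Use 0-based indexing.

i=3, j=3, emitted=[1, 2]

i=0 j=0: 1==1 emit, i++,j++
i=1 j=1: 2==2 emit, i++,j++
i=2 j=2: 7>5, j++
i=2 j=3: 7<21, i++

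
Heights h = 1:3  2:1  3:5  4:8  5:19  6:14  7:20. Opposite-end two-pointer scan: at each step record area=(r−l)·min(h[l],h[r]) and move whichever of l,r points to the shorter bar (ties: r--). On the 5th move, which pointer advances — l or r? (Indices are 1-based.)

[1,7] min(3,20)*6=18 best=18 * → l++
[2,7] min(1,20)*5=5 best=18 → l++
[3,7] min(5,20)*4=20 best=20 * → l++
[4,7] min(8,20)*3=24 best=24 * → l++
[5,7] min(19,20)*2=38 best=38 * → l++

l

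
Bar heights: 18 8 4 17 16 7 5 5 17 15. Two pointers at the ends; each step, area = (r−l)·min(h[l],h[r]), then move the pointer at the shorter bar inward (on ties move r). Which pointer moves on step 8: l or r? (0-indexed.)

r

[0,9] min(18,15)*9=135 best=135 * → r--
[0,8] min(18,17)*8=136 best=136 * → r--
[0,7] min(18,5)*7=35 best=136 → r--
[0,6] min(18,5)*6=30 best=136 → r--
[0,5] min(18,7)*5=35 best=136 → r--
[0,4] min(18,16)*4=64 best=136 → r--
[0,3] min(18,17)*3=51 best=136 → r--
[0,2] min(18,4)*2=8 best=136 → r--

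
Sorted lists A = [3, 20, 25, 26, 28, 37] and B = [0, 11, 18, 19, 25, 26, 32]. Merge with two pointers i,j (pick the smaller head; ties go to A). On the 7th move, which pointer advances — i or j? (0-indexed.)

i

i=0 j=0: A[i]=3>B[j]=0 take 0, j++
i=0 j=1: A[i]=3<=B[j]=11 take 3, i++
i=1 j=1: A[i]=20>B[j]=11 take 11, j++
i=1 j=2: A[i]=20>B[j]=18 take 18, j++
i=1 j=3: A[i]=20>B[j]=19 take 19, j++
i=1 j=4: A[i]=20<=B[j]=25 take 20, i++
i=2 j=4: A[i]=25<=B[j]=25 take 25, i++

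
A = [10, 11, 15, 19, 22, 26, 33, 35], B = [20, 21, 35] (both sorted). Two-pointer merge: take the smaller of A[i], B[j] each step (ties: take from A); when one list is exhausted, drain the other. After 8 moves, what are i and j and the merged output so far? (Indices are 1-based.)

i=1 j=1: A[i]=10<=B[j]=20 take 10, i++
i=2 j=1: A[i]=11<=B[j]=20 take 11, i++
i=3 j=1: A[i]=15<=B[j]=20 take 15, i++
i=4 j=1: A[i]=19<=B[j]=20 take 19, i++
i=5 j=1: A[i]=22>B[j]=20 take 20, j++
i=5 j=2: A[i]=22>B[j]=21 take 21, j++
i=5 j=3: A[i]=22<=B[j]=35 take 22, i++
i=6 j=3: A[i]=26<=B[j]=35 take 26, i++

i=7, j=3, merged so far=[10, 11, 15, 19, 20, 21, 22, 26]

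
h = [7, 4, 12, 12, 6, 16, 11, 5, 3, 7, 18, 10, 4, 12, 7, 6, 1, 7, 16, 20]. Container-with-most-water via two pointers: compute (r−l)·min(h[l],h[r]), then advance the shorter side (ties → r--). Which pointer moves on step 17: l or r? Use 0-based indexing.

l

[0,19] min(7,20)*19=133 best=133 * → l++
[1,19] min(4,20)*18=72 best=133 → l++
[2,19] min(12,20)*17=204 best=204 * → l++
[3,19] min(12,20)*16=192 best=204 → l++
[4,19] min(6,20)*15=90 best=204 → l++
[5,19] min(16,20)*14=224 best=224 * → l++
[6,19] min(11,20)*13=143 best=224 → l++
[7,19] min(5,20)*12=60 best=224 → l++
[8,19] min(3,20)*11=33 best=224 → l++
[9,19] min(7,20)*10=70 best=224 → l++
[10,19] min(18,20)*9=162 best=224 → l++
[11,19] min(10,20)*8=80 best=224 → l++
[12,19] min(4,20)*7=28 best=224 → l++
[13,19] min(12,20)*6=72 best=224 → l++
[14,19] min(7,20)*5=35 best=224 → l++
[15,19] min(6,20)*4=24 best=224 → l++
[16,19] min(1,20)*3=3 best=224 → l++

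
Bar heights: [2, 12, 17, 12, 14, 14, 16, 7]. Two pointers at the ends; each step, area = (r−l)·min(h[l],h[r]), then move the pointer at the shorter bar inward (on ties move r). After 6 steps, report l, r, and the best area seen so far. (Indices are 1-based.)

l=3, r=4, best area=64

l=1 r=8: min(2,7)*7=14 best=14 *, l++
l=2 r=8: min(12,7)*6=42 best=42 *, r--
l=2 r=7: min(12,16)*5=60 best=60 *, l++
l=3 r=7: min(17,16)*4=64 best=64 *, r--
l=3 r=6: min(17,14)*3=42 best=64, r--
l=3 r=5: min(17,14)*2=28 best=64, r--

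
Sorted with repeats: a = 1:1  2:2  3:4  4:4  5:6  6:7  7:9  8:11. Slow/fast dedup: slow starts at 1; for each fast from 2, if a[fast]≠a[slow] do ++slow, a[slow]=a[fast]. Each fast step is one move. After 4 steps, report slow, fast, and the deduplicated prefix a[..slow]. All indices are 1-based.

(s=1,f=2) a[fast]=2≠a[slow]=1 write a[2]=2 → slow++,fast++
(s=2,f=3) a[fast]=4≠a[slow]=2 write a[3]=4 → slow++,fast++
(s=3,f=4) a[fast]=4=a[slow] dup → fast++
(s=3,f=5) a[fast]=6≠a[slow]=4 write a[4]=6 → slow++,fast++

slow=4, fast=6, prefix=[1, 2, 4, 6]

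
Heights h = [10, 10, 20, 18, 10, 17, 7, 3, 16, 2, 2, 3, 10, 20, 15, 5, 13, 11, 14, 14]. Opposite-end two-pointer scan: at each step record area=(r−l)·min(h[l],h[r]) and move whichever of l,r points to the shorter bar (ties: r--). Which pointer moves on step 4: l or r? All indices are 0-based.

[0,19] min(10,14)*19=190 best=190 * → l++
[1,19] min(10,14)*18=180 best=190 → l++
[2,19] min(20,14)*17=238 best=238 * → r--
[2,18] min(20,14)*16=224 best=238 → r--

r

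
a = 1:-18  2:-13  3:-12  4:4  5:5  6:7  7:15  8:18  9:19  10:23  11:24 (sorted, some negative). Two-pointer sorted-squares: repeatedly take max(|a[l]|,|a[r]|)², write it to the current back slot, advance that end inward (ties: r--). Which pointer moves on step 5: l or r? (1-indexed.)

l=1 r=11: |-18|<=|24| out[11]=576, r--
l=1 r=10: |-18|<=|23| out[10]=529, r--
l=1 r=9: |-18|<=|19| out[9]=361, r--
l=1 r=8: |-18|<=|18| out[8]=324, r--
l=1 r=7: |-18|>|15| out[7]=324, l++

l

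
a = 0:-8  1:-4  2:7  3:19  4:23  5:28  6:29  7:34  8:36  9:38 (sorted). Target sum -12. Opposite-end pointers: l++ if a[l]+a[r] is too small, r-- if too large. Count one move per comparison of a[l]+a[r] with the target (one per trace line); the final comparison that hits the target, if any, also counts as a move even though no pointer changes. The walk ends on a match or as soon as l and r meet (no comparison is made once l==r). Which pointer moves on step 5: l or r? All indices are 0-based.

r

l=0 r=9: -8+38=30 >-12, r--
l=0 r=8: -8+36=28 >-12, r--
l=0 r=7: -8+34=26 >-12, r--
l=0 r=6: -8+29=21 >-12, r--
l=0 r=5: -8+28=20 >-12, r--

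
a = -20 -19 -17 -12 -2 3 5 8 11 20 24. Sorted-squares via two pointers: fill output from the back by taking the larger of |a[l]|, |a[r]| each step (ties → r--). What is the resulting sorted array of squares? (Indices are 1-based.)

[4, 9, 25, 64, 121, 144, 289, 361, 400, 400, 576]

[1,11] |-20|<=|24| out[11]=576 → r--
[1,10] |-20|<=|20| out[10]=400 → r--
[1,9] |-20|>|11| out[9]=400 → l++
[2,9] |-19|>|11| out[8]=361 → l++
[3,9] |-17|>|11| out[7]=289 → l++
[4,9] |-12|>|11| out[6]=144 → l++
[5,9] |-2|<=|11| out[5]=121 → r--
[5,8] |-2|<=|8| out[4]=64 → r--
[5,7] |-2|<=|5| out[3]=25 → r--
[5,6] |-2|<=|3| out[2]=9 → r--
[5,5] |-2|<=|-2| out[1]=4 → r--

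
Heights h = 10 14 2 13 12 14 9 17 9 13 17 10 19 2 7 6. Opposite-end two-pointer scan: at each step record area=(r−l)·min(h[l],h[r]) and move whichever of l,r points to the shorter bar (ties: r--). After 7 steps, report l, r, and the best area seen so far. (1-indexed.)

l=5, r=13, best area=154

[1,16] min(10,6)*15=90 best=90 * → r--
[1,15] min(10,7)*14=98 best=98 * → r--
[1,14] min(10,2)*13=26 best=98 → r--
[1,13] min(10,19)*12=120 best=120 * → l++
[2,13] min(14,19)*11=154 best=154 * → l++
[3,13] min(2,19)*10=20 best=154 → l++
[4,13] min(13,19)*9=117 best=154 → l++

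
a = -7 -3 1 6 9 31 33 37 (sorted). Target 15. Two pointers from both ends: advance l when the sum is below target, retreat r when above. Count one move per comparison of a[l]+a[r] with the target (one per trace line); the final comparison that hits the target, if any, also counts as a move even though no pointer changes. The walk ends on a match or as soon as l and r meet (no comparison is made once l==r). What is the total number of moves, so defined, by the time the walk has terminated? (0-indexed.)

7 moves

l=0 r=7: -7+37=30 >15, r--
l=0 r=6: -7+33=26 >15, r--
l=0 r=5: -7+31=24 >15, r--
l=0 r=4: -7+9=2 <15, l++
l=1 r=4: -3+9=6 <15, l++
l=2 r=4: 1+9=10 <15, l++
l=3 r=4: 6+9=15, found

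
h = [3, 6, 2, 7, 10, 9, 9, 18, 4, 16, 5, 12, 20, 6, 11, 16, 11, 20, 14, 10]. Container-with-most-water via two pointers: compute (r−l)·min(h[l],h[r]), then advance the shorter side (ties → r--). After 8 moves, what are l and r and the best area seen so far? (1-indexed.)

l=1 r=20: min(3,10)*19=57 best=57 *, l++
l=2 r=20: min(6,10)*18=108 best=108 *, l++
l=3 r=20: min(2,10)*17=34 best=108, l++
l=4 r=20: min(7,10)*16=112 best=112 *, l++
l=5 r=20: min(10,10)*15=150 best=150 *, r--
l=5 r=19: min(10,14)*14=140 best=150, l++
l=6 r=19: min(9,14)*13=117 best=150, l++
l=7 r=19: min(9,14)*12=108 best=150, l++

l=8, r=19, best area=150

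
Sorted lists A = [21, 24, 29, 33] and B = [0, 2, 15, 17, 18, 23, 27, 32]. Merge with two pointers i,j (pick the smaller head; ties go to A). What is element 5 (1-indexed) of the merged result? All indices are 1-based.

i=1 j=1: A[i]=21>B[j]=0 take 0, j++
i=1 j=2: A[i]=21>B[j]=2 take 2, j++
i=1 j=3: A[i]=21>B[j]=15 take 15, j++
i=1 j=4: A[i]=21>B[j]=17 take 17, j++
i=1 j=5: A[i]=21>B[j]=18 take 18, j++
i=1 j=6: A[i]=21<=B[j]=23 take 21, i++
i=2 j=6: A[i]=24>B[j]=23 take 23, j++
i=2 j=7: A[i]=24<=B[j]=27 take 24, i++
i=3 j=7: A[i]=29>B[j]=27 take 27, j++
i=3 j=8: A[i]=29<=B[j]=32 take 29, i++
i=4 j=8: A[i]=33>B[j]=32 take 32, j++
i=4 j=9: B done, take A[i]=33, i++

merged[5] = 18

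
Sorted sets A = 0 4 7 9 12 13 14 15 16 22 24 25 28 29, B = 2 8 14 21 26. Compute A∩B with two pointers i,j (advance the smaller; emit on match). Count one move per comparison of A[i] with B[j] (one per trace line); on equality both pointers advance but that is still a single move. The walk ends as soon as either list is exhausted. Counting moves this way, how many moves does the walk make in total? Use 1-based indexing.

16 moves

i=1 j=1: 0<2, i++
i=2 j=1: 4>2, j++
i=2 j=2: 4<8, i++
i=3 j=2: 7<8, i++
i=4 j=2: 9>8, j++
i=4 j=3: 9<14, i++
i=5 j=3: 12<14, i++
i=6 j=3: 13<14, i++
i=7 j=3: 14==14 emit, i++,j++
i=8 j=4: 15<21, i++
i=9 j=4: 16<21, i++
i=10 j=4: 22>21, j++
i=10 j=5: 22<26, i++
i=11 j=5: 24<26, i++
i=12 j=5: 25<26, i++
i=13 j=5: 28>26, j++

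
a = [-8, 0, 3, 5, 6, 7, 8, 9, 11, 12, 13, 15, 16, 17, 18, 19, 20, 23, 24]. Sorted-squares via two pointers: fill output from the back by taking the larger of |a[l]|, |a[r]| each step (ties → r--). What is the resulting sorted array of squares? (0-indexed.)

l=0 r=18: |-8|<=|24| out[18]=576, r--
l=0 r=17: |-8|<=|23| out[17]=529, r--
l=0 r=16: |-8|<=|20| out[16]=400, r--
l=0 r=15: |-8|<=|19| out[15]=361, r--
l=0 r=14: |-8|<=|18| out[14]=324, r--
l=0 r=13: |-8|<=|17| out[13]=289, r--
l=0 r=12: |-8|<=|16| out[12]=256, r--
l=0 r=11: |-8|<=|15| out[11]=225, r--
l=0 r=10: |-8|<=|13| out[10]=169, r--
l=0 r=9: |-8|<=|12| out[9]=144, r--
l=0 r=8: |-8|<=|11| out[8]=121, r--
l=0 r=7: |-8|<=|9| out[7]=81, r--
l=0 r=6: |-8|<=|8| out[6]=64, r--
l=0 r=5: |-8|>|7| out[5]=64, l++
l=1 r=5: |0|<=|7| out[4]=49, r--
l=1 r=4: |0|<=|6| out[3]=36, r--
l=1 r=3: |0|<=|5| out[2]=25, r--
l=1 r=2: |0|<=|3| out[1]=9, r--
l=1 r=1: |0|<=|0| out[0]=0, r--

[0, 9, 25, 36, 49, 64, 64, 81, 121, 144, 169, 225, 256, 289, 324, 361, 400, 529, 576]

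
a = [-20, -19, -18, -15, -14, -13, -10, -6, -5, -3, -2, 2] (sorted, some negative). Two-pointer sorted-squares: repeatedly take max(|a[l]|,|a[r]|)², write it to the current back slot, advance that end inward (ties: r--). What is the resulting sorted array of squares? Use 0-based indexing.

[4, 4, 9, 25, 36, 100, 169, 196, 225, 324, 361, 400]

[0,11] |-20|>|2| out[11]=400 → l++
[1,11] |-19|>|2| out[10]=361 → l++
[2,11] |-18|>|2| out[9]=324 → l++
[3,11] |-15|>|2| out[8]=225 → l++
[4,11] |-14|>|2| out[7]=196 → l++
[5,11] |-13|>|2| out[6]=169 → l++
[6,11] |-10|>|2| out[5]=100 → l++
[7,11] |-6|>|2| out[4]=36 → l++
[8,11] |-5|>|2| out[3]=25 → l++
[9,11] |-3|>|2| out[2]=9 → l++
[10,11] |-2|<=|2| out[1]=4 → r--
[10,10] |-2|<=|-2| out[0]=4 → r--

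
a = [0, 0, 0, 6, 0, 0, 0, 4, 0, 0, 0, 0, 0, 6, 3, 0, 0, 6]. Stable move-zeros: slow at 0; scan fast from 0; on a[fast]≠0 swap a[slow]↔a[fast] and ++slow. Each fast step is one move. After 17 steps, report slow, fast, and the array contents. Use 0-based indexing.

slow=0 fast=0: a[fast]=0, fast++
slow=0 fast=1: a[fast]=0, fast++
slow=0 fast=2: a[fast]=0, fast++
slow=0 fast=3: a[fast]=6≠0 swap→a[0]=6, slow++,fast++
slow=1 fast=4: a[fast]=0, fast++
slow=1 fast=5: a[fast]=0, fast++
slow=1 fast=6: a[fast]=0, fast++
slow=1 fast=7: a[fast]=4≠0 swap→a[1]=4, slow++,fast++
slow=2 fast=8: a[fast]=0, fast++
slow=2 fast=9: a[fast]=0, fast++
slow=2 fast=10: a[fast]=0, fast++
slow=2 fast=11: a[fast]=0, fast++
slow=2 fast=12: a[fast]=0, fast++
slow=2 fast=13: a[fast]=6≠0 swap→a[2]=6, slow++,fast++
slow=3 fast=14: a[fast]=3≠0 swap→a[3]=3, slow++,fast++
slow=4 fast=15: a[fast]=0, fast++
slow=4 fast=16: a[fast]=0, fast++

slow=4, fast=17, a=[6, 4, 6, 3, 0, 0, 0, 0, 0, 0, 0, 0, 0, 0, 0, 0, 0, 6]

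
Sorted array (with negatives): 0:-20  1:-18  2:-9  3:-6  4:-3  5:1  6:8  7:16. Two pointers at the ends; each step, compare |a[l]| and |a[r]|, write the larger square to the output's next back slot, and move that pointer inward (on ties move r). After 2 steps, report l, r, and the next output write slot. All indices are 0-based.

l=2, r=7, next write slot=5

[0,7] |-20|>|16| out[7]=400 → l++
[1,7] |-18|>|16| out[6]=324 → l++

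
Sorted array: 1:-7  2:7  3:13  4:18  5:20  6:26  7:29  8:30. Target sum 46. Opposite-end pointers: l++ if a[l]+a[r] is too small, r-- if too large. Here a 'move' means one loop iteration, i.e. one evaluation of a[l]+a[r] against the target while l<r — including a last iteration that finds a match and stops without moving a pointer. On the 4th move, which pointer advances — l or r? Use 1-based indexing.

[1,8] -7+30=23 <46 → l++
[2,8] 7+30=37 <46 → l++
[3,8] 13+30=43 <46 → l++
[4,8] 18+30=48 >46 → r--

r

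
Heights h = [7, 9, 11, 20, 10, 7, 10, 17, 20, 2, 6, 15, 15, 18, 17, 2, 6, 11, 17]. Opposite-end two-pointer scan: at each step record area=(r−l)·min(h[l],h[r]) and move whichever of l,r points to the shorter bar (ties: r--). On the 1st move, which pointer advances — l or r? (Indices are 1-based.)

l=1 r=19: min(7,17)*18=126 best=126 *, l++

l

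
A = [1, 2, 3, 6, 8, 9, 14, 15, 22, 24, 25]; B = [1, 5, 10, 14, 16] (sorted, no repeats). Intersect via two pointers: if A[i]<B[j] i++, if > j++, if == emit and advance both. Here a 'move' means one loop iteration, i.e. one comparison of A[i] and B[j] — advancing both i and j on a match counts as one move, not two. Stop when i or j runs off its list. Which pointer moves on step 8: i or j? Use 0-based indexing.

[i=0,j=0] 1==1 emit → i++,j++
[i=1,j=1] 2<5 → i++
[i=2,j=1] 3<5 → i++
[i=3,j=1] 6>5 → j++
[i=3,j=2] 6<10 → i++
[i=4,j=2] 8<10 → i++
[i=5,j=2] 9<10 → i++
[i=6,j=2] 14>10 → j++

j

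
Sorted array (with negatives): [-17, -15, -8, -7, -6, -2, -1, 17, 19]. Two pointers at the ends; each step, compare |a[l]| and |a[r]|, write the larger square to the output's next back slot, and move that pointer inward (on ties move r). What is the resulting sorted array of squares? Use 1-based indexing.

l=1 r=9: |-17|<=|19| out[9]=361, r--
l=1 r=8: |-17|<=|17| out[8]=289, r--
l=1 r=7: |-17|>|-1| out[7]=289, l++
l=2 r=7: |-15|>|-1| out[6]=225, l++
l=3 r=7: |-8|>|-1| out[5]=64, l++
l=4 r=7: |-7|>|-1| out[4]=49, l++
l=5 r=7: |-6|>|-1| out[3]=36, l++
l=6 r=7: |-2|>|-1| out[2]=4, l++
l=7 r=7: |-1|<=|-1| out[1]=1, r--

[1, 4, 36, 49, 64, 225, 289, 289, 361]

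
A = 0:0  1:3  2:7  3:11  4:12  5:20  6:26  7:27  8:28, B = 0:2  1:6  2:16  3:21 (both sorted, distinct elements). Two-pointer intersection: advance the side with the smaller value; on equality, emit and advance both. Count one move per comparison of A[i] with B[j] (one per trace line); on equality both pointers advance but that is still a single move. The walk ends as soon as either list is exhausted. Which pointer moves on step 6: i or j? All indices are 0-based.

i=0 j=0: 0<2, i++
i=1 j=0: 3>2, j++
i=1 j=1: 3<6, i++
i=2 j=1: 7>6, j++
i=2 j=2: 7<16, i++
i=3 j=2: 11<16, i++

i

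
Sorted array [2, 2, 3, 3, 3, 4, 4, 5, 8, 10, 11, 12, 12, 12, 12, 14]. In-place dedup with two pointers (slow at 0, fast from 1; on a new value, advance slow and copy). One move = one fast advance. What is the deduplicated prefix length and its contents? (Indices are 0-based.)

slow=0 fast=1: a[fast]=2=a[slow] dup, fast++
slow=0 fast=2: a[fast]=3≠a[slow]=2 write a[1]=3, slow++,fast++
slow=1 fast=3: a[fast]=3=a[slow] dup, fast++
slow=1 fast=4: a[fast]=3=a[slow] dup, fast++
slow=1 fast=5: a[fast]=4≠a[slow]=3 write a[2]=4, slow++,fast++
slow=2 fast=6: a[fast]=4=a[slow] dup, fast++
slow=2 fast=7: a[fast]=5≠a[slow]=4 write a[3]=5, slow++,fast++
slow=3 fast=8: a[fast]=8≠a[slow]=5 write a[4]=8, slow++,fast++
slow=4 fast=9: a[fast]=10≠a[slow]=8 write a[5]=10, slow++,fast++
slow=5 fast=10: a[fast]=11≠a[slow]=10 write a[6]=11, slow++,fast++
slow=6 fast=11: a[fast]=12≠a[slow]=11 write a[7]=12, slow++,fast++
slow=7 fast=12: a[fast]=12=a[slow] dup, fast++
slow=7 fast=13: a[fast]=12=a[slow] dup, fast++
slow=7 fast=14: a[fast]=12=a[slow] dup, fast++
slow=7 fast=15: a[fast]=14≠a[slow]=12 write a[8]=14, slow++,fast++

length 9; prefix = [2, 3, 4, 5, 8, 10, 11, 12, 14]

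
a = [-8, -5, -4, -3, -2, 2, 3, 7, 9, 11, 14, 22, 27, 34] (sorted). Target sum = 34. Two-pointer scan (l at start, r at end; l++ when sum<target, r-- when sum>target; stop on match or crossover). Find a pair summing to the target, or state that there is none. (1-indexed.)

(7, 27)

l=1 r=14: -8+34=26 <34, l++
l=2 r=14: -5+34=29 <34, l++
l=3 r=14: -4+34=30 <34, l++
l=4 r=14: -3+34=31 <34, l++
l=5 r=14: -2+34=32 <34, l++
l=6 r=14: 2+34=36 >34, r--
l=6 r=13: 2+27=29 <34, l++
l=7 r=13: 3+27=30 <34, l++
l=8 r=13: 7+27=34, found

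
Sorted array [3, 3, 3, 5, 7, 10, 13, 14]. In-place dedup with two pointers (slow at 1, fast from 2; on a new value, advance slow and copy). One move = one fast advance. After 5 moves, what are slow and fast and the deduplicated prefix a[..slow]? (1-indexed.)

slow=1 fast=2: a[fast]=3=a[slow] dup, fast++
slow=1 fast=3: a[fast]=3=a[slow] dup, fast++
slow=1 fast=4: a[fast]=5≠a[slow]=3 write a[2]=5, slow++,fast++
slow=2 fast=5: a[fast]=7≠a[slow]=5 write a[3]=7, slow++,fast++
slow=3 fast=6: a[fast]=10≠a[slow]=7 write a[4]=10, slow++,fast++

slow=4, fast=7, prefix=[3, 5, 7, 10]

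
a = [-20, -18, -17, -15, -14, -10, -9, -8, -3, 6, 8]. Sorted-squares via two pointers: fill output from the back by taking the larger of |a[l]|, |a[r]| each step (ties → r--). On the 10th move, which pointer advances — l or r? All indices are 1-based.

r

[1,11] |-20|>|8| out[11]=400 → l++
[2,11] |-18|>|8| out[10]=324 → l++
[3,11] |-17|>|8| out[9]=289 → l++
[4,11] |-15|>|8| out[8]=225 → l++
[5,11] |-14|>|8| out[7]=196 → l++
[6,11] |-10|>|8| out[6]=100 → l++
[7,11] |-9|>|8| out[5]=81 → l++
[8,11] |-8|<=|8| out[4]=64 → r--
[8,10] |-8|>|6| out[3]=64 → l++
[9,10] |-3|<=|6| out[2]=36 → r--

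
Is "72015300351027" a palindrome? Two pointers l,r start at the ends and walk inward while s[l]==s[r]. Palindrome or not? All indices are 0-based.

palindrome

l=0 r=13: '7'=='7', l++,r--
l=1 r=12: '2'=='2', l++,r--
l=2 r=11: '0'=='0', l++,r--
l=3 r=10: '1'=='1', l++,r--
l=4 r=9: '5'=='5', l++,r--
l=5 r=8: '3'=='3', l++,r--
l=6 r=7: '0'=='0', l++,r--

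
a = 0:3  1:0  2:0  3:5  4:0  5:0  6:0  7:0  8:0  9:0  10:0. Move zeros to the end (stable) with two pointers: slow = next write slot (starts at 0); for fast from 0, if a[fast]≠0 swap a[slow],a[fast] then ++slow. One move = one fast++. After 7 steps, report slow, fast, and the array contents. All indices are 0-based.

slow=2, fast=7, a=[3, 5, 0, 0, 0, 0, 0, 0, 0, 0, 0]

(s=0,f=0) a[fast]=3≠0 swap→a[0]=3 → slow++,fast++
(s=1,f=1) a[fast]=0 → fast++
(s=1,f=2) a[fast]=0 → fast++
(s=1,f=3) a[fast]=5≠0 swap→a[1]=5 → slow++,fast++
(s=2,f=4) a[fast]=0 → fast++
(s=2,f=5) a[fast]=0 → fast++
(s=2,f=6) a[fast]=0 → fast++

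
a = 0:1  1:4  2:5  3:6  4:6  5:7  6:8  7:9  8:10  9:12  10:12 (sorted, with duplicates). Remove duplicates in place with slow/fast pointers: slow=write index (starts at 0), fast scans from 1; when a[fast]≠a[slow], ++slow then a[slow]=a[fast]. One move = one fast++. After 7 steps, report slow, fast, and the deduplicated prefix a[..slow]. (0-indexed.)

slow=0 fast=1: a[fast]=4≠a[slow]=1 write a[1]=4, slow++,fast++
slow=1 fast=2: a[fast]=5≠a[slow]=4 write a[2]=5, slow++,fast++
slow=2 fast=3: a[fast]=6≠a[slow]=5 write a[3]=6, slow++,fast++
slow=3 fast=4: a[fast]=6=a[slow] dup, fast++
slow=3 fast=5: a[fast]=7≠a[slow]=6 write a[4]=7, slow++,fast++
slow=4 fast=6: a[fast]=8≠a[slow]=7 write a[5]=8, slow++,fast++
slow=5 fast=7: a[fast]=9≠a[slow]=8 write a[6]=9, slow++,fast++

slow=6, fast=8, prefix=[1, 4, 5, 6, 7, 8, 9]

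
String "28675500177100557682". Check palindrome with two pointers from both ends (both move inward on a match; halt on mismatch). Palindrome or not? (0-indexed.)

l=0 r=19: '2'=='2', l++,r--
l=1 r=18: '8'=='8', l++,r--
l=2 r=17: '6'=='6', l++,r--
l=3 r=16: '7'=='7', l++,r--
l=4 r=15: '5'=='5', l++,r--
l=5 r=14: '5'=='5', l++,r--
l=6 r=13: '0'=='0', l++,r--
l=7 r=12: '0'=='0', l++,r--
l=8 r=11: '1'=='1', l++,r--
l=9 r=10: '7'=='7', l++,r--

palindrome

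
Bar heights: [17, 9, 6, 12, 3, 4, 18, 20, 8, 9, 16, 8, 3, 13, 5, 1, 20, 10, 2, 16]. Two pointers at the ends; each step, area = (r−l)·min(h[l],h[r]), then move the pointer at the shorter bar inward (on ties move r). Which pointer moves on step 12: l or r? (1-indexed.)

r

l=1 r=20: min(17,16)*19=304 best=304 *, r--
l=1 r=19: min(17,2)*18=36 best=304, r--
l=1 r=18: min(17,10)*17=170 best=304, r--
l=1 r=17: min(17,20)*16=272 best=304, l++
l=2 r=17: min(9,20)*15=135 best=304, l++
l=3 r=17: min(6,20)*14=84 best=304, l++
l=4 r=17: min(12,20)*13=156 best=304, l++
l=5 r=17: min(3,20)*12=36 best=304, l++
l=6 r=17: min(4,20)*11=44 best=304, l++
l=7 r=17: min(18,20)*10=180 best=304, l++
l=8 r=17: min(20,20)*9=180 best=304, r--
l=8 r=16: min(20,1)*8=8 best=304, r--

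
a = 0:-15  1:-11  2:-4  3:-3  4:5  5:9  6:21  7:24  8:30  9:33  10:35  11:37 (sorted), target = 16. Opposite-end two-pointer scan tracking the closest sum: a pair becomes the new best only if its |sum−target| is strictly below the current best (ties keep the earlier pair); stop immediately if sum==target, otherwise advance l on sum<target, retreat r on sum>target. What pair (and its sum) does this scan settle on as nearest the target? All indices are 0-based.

pair (-15, 30) with sum 15 (|Δ|=1)

l=0 r=11: -15+37=22 d=6 *, r--
l=0 r=10: -15+35=20 d=4 *, r--
l=0 r=9: -15+33=18 d=2 *, r--
l=0 r=8: -15+30=15 d=1 *, l++
l=1 r=8: -11+30=19 d=3, r--
l=1 r=7: -11+24=13 d=3, l++
l=2 r=7: -4+24=20 d=4, r--
l=2 r=6: -4+21=17 d=1, r--
l=2 r=5: -4+9=5 d=11, l++
l=3 r=5: -3+9=6 d=10, l++
l=4 r=5: 5+9=14 d=2, l++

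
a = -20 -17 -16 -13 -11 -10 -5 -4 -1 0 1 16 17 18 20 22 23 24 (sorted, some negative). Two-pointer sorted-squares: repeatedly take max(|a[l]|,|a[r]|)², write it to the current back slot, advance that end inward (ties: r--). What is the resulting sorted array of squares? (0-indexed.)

l=0 r=17: |-20|<=|24| out[17]=576, r--
l=0 r=16: |-20|<=|23| out[16]=529, r--
l=0 r=15: |-20|<=|22| out[15]=484, r--
l=0 r=14: |-20|<=|20| out[14]=400, r--
l=0 r=13: |-20|>|18| out[13]=400, l++
l=1 r=13: |-17|<=|18| out[12]=324, r--
l=1 r=12: |-17|<=|17| out[11]=289, r--
l=1 r=11: |-17|>|16| out[10]=289, l++
l=2 r=11: |-16|<=|16| out[9]=256, r--
l=2 r=10: |-16|>|1| out[8]=256, l++
l=3 r=10: |-13|>|1| out[7]=169, l++
l=4 r=10: |-11|>|1| out[6]=121, l++
l=5 r=10: |-10|>|1| out[5]=100, l++
l=6 r=10: |-5|>|1| out[4]=25, l++
l=7 r=10: |-4|>|1| out[3]=16, l++
l=8 r=10: |-1|<=|1| out[2]=1, r--
l=8 r=9: |-1|>|0| out[1]=1, l++
l=9 r=9: |0|<=|0| out[0]=0, r--

[0, 1, 1, 16, 25, 100, 121, 169, 256, 256, 289, 289, 324, 400, 400, 484, 529, 576]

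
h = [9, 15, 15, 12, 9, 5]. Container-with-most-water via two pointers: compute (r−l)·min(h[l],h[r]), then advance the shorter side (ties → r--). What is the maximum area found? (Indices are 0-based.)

l=0 r=5: min(9,5)*5=25 best=25 *, r--
l=0 r=4: min(9,9)*4=36 best=36 *, r--
l=0 r=3: min(9,12)*3=27 best=36, l++
l=1 r=3: min(15,12)*2=24 best=36, r--
l=1 r=2: min(15,15)*1=15 best=36, r--

max area = 36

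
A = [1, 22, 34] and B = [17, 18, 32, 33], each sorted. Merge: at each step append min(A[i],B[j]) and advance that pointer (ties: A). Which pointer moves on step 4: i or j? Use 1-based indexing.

[i=1,j=1] A[i]=1<=B[j]=17 take 1 → i++
[i=2,j=1] A[i]=22>B[j]=17 take 17 → j++
[i=2,j=2] A[i]=22>B[j]=18 take 18 → j++
[i=2,j=3] A[i]=22<=B[j]=32 take 22 → i++

i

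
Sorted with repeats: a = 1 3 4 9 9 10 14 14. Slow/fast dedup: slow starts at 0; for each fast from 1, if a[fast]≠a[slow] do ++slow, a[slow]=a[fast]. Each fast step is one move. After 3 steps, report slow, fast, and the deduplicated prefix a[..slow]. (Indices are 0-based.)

slow=3, fast=4, prefix=[1, 3, 4, 9]

(s=0,f=1) a[fast]=3≠a[slow]=1 write a[1]=3 → slow++,fast++
(s=1,f=2) a[fast]=4≠a[slow]=3 write a[2]=4 → slow++,fast++
(s=2,f=3) a[fast]=9≠a[slow]=4 write a[3]=9 → slow++,fast++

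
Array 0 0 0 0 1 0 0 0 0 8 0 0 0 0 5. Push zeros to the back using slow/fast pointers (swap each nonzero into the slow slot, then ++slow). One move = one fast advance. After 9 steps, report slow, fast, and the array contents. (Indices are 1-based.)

slow=2, fast=10, a=[1, 0, 0, 0, 0, 0, 0, 0, 0, 8, 0, 0, 0, 0, 5]

(s=1,f=1) a[fast]=0 → fast++
(s=1,f=2) a[fast]=0 → fast++
(s=1,f=3) a[fast]=0 → fast++
(s=1,f=4) a[fast]=0 → fast++
(s=1,f=5) a[fast]=1≠0 swap→a[1]=1 → slow++,fast++
(s=2,f=6) a[fast]=0 → fast++
(s=2,f=7) a[fast]=0 → fast++
(s=2,f=8) a[fast]=0 → fast++
(s=2,f=9) a[fast]=0 → fast++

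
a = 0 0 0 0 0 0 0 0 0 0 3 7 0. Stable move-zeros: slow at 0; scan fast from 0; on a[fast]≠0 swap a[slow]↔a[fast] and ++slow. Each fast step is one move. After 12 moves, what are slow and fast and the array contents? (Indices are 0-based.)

slow=2, fast=12, a=[3, 7, 0, 0, 0, 0, 0, 0, 0, 0, 0, 0, 0]

(s=0,f=0) a[fast]=0 → fast++
(s=0,f=1) a[fast]=0 → fast++
(s=0,f=2) a[fast]=0 → fast++
(s=0,f=3) a[fast]=0 → fast++
(s=0,f=4) a[fast]=0 → fast++
(s=0,f=5) a[fast]=0 → fast++
(s=0,f=6) a[fast]=0 → fast++
(s=0,f=7) a[fast]=0 → fast++
(s=0,f=8) a[fast]=0 → fast++
(s=0,f=9) a[fast]=0 → fast++
(s=0,f=10) a[fast]=3≠0 swap→a[0]=3 → slow++,fast++
(s=1,f=11) a[fast]=7≠0 swap→a[1]=7 → slow++,fast++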